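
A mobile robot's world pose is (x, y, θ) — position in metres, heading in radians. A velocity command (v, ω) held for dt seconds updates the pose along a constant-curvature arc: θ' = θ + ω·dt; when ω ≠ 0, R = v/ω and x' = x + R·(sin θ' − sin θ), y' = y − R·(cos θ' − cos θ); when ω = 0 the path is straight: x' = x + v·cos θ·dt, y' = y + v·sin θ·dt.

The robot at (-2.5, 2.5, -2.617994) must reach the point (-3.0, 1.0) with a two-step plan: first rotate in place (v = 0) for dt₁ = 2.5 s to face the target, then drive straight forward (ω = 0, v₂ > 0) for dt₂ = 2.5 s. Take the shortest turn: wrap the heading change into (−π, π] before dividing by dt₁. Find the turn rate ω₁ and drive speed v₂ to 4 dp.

heading to target = atan2(1−2.5, -3−-2.5) = -1.8925
Δθ = wrap(-1.8925 − -2.6180) = 0.7254; ω₁ = Δθ/dt₁ = 0.2902
distance = √((-3−-2.5)² + (1−2.5)²) = 1.5811; v₂ = distance/dt₂ = 0.6325

ω₁ = 0.2902, v₂ = 0.6325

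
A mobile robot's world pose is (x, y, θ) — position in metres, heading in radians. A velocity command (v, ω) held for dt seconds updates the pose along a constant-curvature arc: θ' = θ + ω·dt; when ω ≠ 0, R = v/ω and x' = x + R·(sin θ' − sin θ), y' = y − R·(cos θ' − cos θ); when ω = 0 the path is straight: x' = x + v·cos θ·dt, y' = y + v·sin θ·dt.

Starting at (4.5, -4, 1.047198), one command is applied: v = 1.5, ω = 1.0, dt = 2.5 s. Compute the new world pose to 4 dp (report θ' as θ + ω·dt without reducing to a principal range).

(2.6091, -1.8717, 3.5472)

θ' = 1.0472 + 1.0·2.5 = 3.5472
R = v/ω = 1.5/1.0 = 1.5000
x' = 4.5 + 1.5000·(sin 3.5472 − sin 1.0472) = 2.6091
y' = -4 − 1.5000·(cos 3.5472 − cos 1.0472) = -1.8717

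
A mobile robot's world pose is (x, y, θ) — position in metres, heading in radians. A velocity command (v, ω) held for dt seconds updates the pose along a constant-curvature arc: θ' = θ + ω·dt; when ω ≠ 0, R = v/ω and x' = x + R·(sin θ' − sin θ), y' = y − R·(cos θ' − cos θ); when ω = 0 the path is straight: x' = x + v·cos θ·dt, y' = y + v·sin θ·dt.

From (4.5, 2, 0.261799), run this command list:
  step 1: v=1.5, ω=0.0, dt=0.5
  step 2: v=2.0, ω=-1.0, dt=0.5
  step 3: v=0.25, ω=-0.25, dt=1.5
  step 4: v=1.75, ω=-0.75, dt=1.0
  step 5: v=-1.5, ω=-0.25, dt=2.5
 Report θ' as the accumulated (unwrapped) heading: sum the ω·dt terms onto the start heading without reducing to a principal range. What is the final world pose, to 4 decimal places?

step 1: θ'=0.2618 (straight) → pose (5.2244, 2.1941, 0.2618)
step 2: θ'=-0.2382 (R=-2.0000) → pose (6.2140, 2.2058, -0.2382)
step 3: θ'=-0.6132 (R=-1.0000) → pose (6.5535, 2.0518, -0.6132)
step 4: θ'=-1.3632 (R=-2.3333) → pose (7.4940, 0.6245, -1.3632)
step 5: θ'=-1.9882 (R=6.0000) → pose (7.8803, 4.2935, -1.9882)

(7.8803, 4.2935, -1.9882)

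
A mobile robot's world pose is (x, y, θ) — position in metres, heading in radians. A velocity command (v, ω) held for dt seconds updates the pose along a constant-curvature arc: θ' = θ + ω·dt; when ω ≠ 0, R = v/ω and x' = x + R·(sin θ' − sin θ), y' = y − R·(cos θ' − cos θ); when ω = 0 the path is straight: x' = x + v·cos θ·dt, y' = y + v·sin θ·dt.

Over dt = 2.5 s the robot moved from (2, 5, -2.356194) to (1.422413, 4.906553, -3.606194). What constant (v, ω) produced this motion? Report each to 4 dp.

v = 0.2500, ω = -0.5000

Δθ = -3.606194 − -2.356194 = -1.250000
ω = Δθ/dt = -1.250000/2.5 = -0.5000
R = Δx/(sin θ' − sin θ) = -0.5000
v = R·ω = -0.5000·-0.5000 = 0.2500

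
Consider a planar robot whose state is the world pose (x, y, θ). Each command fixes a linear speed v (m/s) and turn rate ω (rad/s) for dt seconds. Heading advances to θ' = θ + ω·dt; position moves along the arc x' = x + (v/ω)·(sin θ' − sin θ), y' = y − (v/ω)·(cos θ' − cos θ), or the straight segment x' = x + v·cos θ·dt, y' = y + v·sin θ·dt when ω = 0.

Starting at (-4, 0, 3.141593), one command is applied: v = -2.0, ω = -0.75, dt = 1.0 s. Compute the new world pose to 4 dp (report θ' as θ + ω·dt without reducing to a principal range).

(-2.1823, -0.7155, 2.3916)

θ' = 3.1416 + -0.75·1.0 = 2.3916
R = v/ω = -2.0/-0.75 = 2.6667
x' = -4 + 2.6667·(sin 2.3916 − sin 3.1416) = -2.1823
y' = 0 − 2.6667·(cos 2.3916 − cos 3.1416) = -0.7155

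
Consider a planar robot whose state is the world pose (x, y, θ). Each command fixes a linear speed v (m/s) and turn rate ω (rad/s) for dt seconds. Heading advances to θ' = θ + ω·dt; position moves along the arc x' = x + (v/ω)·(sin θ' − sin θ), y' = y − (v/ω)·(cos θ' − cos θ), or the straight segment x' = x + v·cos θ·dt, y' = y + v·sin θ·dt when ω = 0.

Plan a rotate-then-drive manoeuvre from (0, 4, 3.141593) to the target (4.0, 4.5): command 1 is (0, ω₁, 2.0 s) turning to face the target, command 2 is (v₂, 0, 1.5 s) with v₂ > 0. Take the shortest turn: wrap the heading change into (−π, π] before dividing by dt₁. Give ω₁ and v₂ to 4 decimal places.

heading to target = atan2(4.5−4, 4−0) = 0.1244
Δθ = wrap(0.1244 − 3.1416) = -3.0172; ω₁ = Δθ/dt₁ = -1.5086
distance = √((4−0)² + (4.5−4)²) = 4.0311; v₂ = distance/dt₂ = 2.6874

ω₁ = -1.5086, v₂ = 2.6874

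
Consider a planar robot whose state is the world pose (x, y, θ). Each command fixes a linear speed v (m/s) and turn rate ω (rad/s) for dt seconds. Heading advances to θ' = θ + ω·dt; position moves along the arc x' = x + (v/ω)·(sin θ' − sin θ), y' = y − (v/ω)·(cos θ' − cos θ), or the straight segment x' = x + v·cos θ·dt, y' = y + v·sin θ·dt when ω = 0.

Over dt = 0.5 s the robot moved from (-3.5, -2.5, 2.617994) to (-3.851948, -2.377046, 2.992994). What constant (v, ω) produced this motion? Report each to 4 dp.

Δθ = 2.992994 − 2.617994 = 0.375000
ω = Δθ/dt = 0.375000/0.5 = 0.7500
R = Δx/(sin θ' − sin θ) = 1.0000
v = R·ω = 1.0000·0.7500 = 0.7500

v = 0.7500, ω = 0.7500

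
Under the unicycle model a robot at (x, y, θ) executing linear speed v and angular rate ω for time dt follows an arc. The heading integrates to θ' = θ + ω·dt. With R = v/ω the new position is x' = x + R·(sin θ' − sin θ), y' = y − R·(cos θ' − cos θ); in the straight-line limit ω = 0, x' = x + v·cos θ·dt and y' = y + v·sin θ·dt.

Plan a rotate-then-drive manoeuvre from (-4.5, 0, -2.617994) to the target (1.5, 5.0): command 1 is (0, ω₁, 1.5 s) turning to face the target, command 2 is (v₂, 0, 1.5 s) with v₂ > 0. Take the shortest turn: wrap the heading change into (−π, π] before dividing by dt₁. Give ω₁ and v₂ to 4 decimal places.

ω₁ = -1.9803, v₂ = 5.2068

heading to target = atan2(5−0, 1.5−-4.5) = 0.6947
Δθ = wrap(0.6947 − -2.6180) = -2.9705; ω₁ = Δθ/dt₁ = -1.9803
distance = √((1.5−-4.5)² + (5−0)²) = 7.8102; v₂ = distance/dt₂ = 5.2068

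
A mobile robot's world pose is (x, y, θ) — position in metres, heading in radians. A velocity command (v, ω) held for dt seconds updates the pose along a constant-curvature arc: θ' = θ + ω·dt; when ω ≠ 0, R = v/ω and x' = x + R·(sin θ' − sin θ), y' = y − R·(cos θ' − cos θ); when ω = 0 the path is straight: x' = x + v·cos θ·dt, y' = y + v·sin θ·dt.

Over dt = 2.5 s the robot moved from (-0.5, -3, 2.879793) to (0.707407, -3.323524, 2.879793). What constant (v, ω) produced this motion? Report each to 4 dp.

v = -0.5000, ω = 0.0000

Δθ = 2.879793 − 2.879793 = 0.000000
ω = Δθ/dt = 0.000000/2.5 = 0.0000
ω = 0 → v = (Δx·cos θ + Δy·sin θ)/dt = -0.5000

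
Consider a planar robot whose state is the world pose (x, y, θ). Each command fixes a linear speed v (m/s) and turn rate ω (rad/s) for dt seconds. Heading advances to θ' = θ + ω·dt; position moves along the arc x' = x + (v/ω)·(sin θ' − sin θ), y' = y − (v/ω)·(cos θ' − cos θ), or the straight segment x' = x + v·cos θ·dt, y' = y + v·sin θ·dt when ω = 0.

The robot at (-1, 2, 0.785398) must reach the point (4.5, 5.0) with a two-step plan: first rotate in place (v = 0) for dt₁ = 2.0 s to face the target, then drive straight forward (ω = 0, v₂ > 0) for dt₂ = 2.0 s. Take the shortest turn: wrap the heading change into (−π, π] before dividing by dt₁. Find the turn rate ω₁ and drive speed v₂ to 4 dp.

heading to target = atan2(5−2, 4.5−-1) = 0.4993
Δθ = wrap(0.4993 − 0.7854) = -0.2861; ω₁ = Δθ/dt₁ = -0.1430
distance = √((4.5−-1)² + (5−2)²) = 6.2650; v₂ = distance/dt₂ = 3.1325

ω₁ = -0.1430, v₂ = 3.1325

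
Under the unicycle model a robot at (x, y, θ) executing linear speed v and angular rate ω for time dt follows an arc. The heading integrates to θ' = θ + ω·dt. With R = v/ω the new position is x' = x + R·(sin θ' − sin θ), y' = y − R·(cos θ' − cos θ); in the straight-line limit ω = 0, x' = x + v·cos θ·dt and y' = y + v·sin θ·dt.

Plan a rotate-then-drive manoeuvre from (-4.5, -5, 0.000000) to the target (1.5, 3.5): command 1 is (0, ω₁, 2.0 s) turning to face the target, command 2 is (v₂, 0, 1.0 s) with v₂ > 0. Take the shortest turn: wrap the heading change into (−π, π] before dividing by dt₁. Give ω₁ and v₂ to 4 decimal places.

ω₁ = 0.4781, v₂ = 10.4043

heading to target = atan2(3.5−-5, 1.5−-4.5) = 0.9561
Δθ = wrap(0.9561 − 0.0000) = 0.9561; ω₁ = Δθ/dt₁ = 0.4781
distance = √((1.5−-4.5)² + (3.5−-5)²) = 10.4043; v₂ = distance/dt₂ = 10.4043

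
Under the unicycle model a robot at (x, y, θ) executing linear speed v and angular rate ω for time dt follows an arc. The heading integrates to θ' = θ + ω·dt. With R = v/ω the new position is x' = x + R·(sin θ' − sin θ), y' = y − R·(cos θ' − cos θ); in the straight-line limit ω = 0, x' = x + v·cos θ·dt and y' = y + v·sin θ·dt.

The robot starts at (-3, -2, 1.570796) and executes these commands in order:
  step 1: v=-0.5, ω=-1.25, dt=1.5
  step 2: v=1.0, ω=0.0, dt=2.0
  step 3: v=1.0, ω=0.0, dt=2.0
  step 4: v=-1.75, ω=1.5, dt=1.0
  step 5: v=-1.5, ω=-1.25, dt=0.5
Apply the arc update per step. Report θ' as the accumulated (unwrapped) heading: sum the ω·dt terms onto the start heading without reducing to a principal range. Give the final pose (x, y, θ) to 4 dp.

(-1.6068, -4.8358, 0.5708)

step 1: θ'=-0.3042 (R=0.4000) → pose (-3.5198, -2.3816, -0.3042)
step 2: θ'=-0.3042 (straight) → pose (-1.6116, -2.9807, -0.3042)
step 3: θ'=-0.3042 (straight) → pose (0.2965, -3.5798, -0.3042)
step 4: θ'=1.1958 (R=-1.1667) → pose (-1.1385, -4.2656, 1.1958)
step 5: θ'=0.5708 (R=1.2000) → pose (-1.6068, -4.8358, 0.5708)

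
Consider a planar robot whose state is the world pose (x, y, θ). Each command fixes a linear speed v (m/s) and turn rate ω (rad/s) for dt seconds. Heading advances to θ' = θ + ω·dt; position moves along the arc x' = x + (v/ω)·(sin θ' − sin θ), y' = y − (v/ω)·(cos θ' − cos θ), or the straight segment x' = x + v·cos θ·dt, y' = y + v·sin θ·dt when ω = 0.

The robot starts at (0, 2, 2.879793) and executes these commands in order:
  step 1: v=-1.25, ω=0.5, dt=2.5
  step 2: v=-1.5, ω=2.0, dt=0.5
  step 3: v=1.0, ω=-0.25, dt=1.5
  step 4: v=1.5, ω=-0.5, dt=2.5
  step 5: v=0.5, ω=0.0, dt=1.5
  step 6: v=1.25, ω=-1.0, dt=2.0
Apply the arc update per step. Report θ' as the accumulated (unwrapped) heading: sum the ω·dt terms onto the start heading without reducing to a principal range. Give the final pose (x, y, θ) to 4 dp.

(-1.1901, 0.3570, 1.5048)

step 1: θ'=4.1298 (R=-2.5000) → pose (2.7346, 3.0393, 4.1298)
step 2: θ'=5.1298 (R=-0.7500) → pose (2.7940, 3.7560, 5.1298)
step 3: θ'=4.7548 (R=-4.0000) → pose (3.1338, 2.3040, 4.7548)
step 4: θ'=3.5048 (R=-3.0000) → pose (1.2023, -0.6274, 3.5048)
step 5: θ'=3.5048 (straight) → pose (0.5012, -0.8939, 3.5048)
step 6: θ'=1.5048 (R=-1.2500) → pose (-1.1901, 0.3570, 1.5048)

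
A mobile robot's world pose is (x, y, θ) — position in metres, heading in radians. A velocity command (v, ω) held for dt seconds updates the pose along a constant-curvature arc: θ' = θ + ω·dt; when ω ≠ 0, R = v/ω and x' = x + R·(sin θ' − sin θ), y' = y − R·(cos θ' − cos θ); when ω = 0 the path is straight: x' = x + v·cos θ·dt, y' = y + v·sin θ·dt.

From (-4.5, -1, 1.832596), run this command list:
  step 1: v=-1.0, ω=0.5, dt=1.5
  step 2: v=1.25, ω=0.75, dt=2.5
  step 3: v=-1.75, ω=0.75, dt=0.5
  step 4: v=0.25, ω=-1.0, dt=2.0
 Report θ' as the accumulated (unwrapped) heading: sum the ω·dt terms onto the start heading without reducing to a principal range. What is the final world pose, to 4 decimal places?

(-6.3913, -2.5711, 2.8326)

step 1: θ'=2.5826 (R=-2.0000) → pose (-3.6288, -2.1779, 2.5826)
step 2: θ'=4.4576 (R=1.6667) → pose (-6.1256, -3.1708, 4.4576)
step 3: θ'=4.8326 (R=-2.3333) → pose (-6.0671, -2.3029, 4.8326)
step 4: θ'=2.8326 (R=-0.2500) → pose (-6.3913, -2.5711, 2.8326)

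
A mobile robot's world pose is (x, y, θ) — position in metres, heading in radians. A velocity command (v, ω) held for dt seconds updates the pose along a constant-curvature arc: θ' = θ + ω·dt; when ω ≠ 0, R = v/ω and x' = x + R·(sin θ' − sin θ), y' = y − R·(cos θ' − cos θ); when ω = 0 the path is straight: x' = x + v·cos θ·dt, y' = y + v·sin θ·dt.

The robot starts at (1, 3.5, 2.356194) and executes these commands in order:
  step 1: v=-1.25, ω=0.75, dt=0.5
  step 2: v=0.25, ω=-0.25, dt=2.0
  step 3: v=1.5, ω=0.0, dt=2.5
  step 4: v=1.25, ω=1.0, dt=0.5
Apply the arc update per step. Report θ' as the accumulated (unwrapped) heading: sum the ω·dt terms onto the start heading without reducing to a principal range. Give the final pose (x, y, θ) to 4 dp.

(-1.6661, 6.7947, 2.7312)

step 1: θ'=2.7312 (R=-1.6667) → pose (1.5136, 3.1502, 2.7312)
step 2: θ'=2.2312 (R=-1.0000) → pose (1.1228, 3.4538, 2.2312)
step 3: θ'=2.2312 (straight) → pose (-1.1776, 6.4153, 2.2312)
step 4: θ'=2.7312 (R=1.2500) → pose (-1.6661, 6.7947, 2.7312)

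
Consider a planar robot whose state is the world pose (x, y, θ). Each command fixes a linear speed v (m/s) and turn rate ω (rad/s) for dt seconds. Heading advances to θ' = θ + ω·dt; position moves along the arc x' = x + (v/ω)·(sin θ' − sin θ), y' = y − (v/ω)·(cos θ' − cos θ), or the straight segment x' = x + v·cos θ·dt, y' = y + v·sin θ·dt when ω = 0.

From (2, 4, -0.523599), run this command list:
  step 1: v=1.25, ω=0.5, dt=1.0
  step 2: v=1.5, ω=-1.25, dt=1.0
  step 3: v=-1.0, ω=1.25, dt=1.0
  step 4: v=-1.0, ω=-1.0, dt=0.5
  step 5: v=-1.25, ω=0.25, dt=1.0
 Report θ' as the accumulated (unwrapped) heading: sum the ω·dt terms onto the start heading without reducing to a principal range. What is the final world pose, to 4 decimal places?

(1.9386, 4.0006, -0.2736)

step 1: θ'=-0.0236 (R=2.5000) → pose (3.1910, 3.6658, -0.0236)
step 2: θ'=-1.2736 (R=-1.2000) → pose (4.3101, 2.8175, -1.2736)
step 3: θ'=-0.0236 (R=-0.8000) → pose (3.5640, 3.3830, -0.0236)
step 4: θ'=-0.5236 (R=1.0000) → pose (3.0876, 3.5167, -0.5236)
step 5: θ'=-0.2736 (R=-5.0000) → pose (1.9386, 4.0006, -0.2736)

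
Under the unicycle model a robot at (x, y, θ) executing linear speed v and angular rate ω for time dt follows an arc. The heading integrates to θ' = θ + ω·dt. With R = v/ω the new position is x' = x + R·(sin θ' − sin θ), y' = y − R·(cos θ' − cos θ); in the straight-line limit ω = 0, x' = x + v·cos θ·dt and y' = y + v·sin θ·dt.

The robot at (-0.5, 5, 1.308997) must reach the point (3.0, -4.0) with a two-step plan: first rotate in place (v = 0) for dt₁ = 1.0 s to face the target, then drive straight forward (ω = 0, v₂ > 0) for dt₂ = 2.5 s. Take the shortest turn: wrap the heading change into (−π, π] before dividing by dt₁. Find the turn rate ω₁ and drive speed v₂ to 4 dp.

ω₁ = -2.5089, v₂ = 3.8626

heading to target = atan2(-4−5, 3−-0.5) = -1.1999
Δθ = wrap(-1.1999 − 1.3090) = -2.5089; ω₁ = Δθ/dt₁ = -2.5089
distance = √((3−-0.5)² + (-4−5)²) = 9.6566; v₂ = distance/dt₂ = 3.8626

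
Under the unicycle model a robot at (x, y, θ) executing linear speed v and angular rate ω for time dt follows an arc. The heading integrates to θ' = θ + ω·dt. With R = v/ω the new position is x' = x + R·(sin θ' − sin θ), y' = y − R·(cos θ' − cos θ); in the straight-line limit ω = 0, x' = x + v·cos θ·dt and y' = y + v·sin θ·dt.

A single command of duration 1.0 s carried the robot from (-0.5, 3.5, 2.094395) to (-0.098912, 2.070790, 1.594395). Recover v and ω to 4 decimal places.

v = -1.5000, ω = -0.5000

Δθ = 1.594395 − 2.094395 = -0.500000
ω = Δθ/dt = -0.500000/1.0 = -0.5000
R = −Δy/(cos θ' − cos θ) = 3.0000
v = R·ω = 3.0000·-0.5000 = -1.5000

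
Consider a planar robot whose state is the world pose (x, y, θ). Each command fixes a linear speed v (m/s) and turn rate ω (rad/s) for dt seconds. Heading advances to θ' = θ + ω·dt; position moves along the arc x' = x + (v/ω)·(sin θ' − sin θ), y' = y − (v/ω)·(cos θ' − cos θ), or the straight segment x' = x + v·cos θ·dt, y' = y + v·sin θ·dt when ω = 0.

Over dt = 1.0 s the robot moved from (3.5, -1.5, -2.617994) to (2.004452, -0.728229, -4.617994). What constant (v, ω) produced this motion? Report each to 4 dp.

Δθ = -4.617994 − -2.617994 = -2.000000
ω = Δθ/dt = -2.000000/1.0 = -2.0000
R = Δx/(sin θ' − sin θ) = -1.0000
v = R·ω = -1.0000·-2.0000 = 2.0000

v = 2.0000, ω = -2.0000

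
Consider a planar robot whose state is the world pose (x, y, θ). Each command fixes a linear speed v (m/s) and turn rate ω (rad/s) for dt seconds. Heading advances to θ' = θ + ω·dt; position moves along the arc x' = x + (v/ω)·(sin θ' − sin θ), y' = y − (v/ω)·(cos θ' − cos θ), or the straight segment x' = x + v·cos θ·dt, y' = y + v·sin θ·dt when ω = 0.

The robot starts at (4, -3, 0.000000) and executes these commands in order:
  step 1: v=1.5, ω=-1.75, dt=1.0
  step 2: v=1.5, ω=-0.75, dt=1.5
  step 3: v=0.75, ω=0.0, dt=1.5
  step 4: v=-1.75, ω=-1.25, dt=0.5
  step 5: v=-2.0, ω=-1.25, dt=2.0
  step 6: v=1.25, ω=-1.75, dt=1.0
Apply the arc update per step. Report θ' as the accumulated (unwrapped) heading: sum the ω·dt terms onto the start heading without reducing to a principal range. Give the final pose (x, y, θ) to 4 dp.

(3.9728, -9.5650, -7.7500)

step 1: θ'=-1.7500 (R=-0.8571) → pose (4.8434, -4.0099, -1.7500)
step 2: θ'=-2.8750 (R=-2.0000) → pose (3.4023, -5.5828, -2.8750)
step 3: θ'=-2.8750 (straight) → pose (2.3171, -5.8792, -2.8750)
step 4: θ'=-3.5000 (R=1.4000) → pose (3.1770, -5.9187, -3.5000)
step 5: θ'=-6.0000 (R=1.6000) → pose (3.0628, -8.9533, -6.0000)
step 6: θ'=-7.7500 (R=-0.7143) → pose (3.9728, -9.5650, -7.7500)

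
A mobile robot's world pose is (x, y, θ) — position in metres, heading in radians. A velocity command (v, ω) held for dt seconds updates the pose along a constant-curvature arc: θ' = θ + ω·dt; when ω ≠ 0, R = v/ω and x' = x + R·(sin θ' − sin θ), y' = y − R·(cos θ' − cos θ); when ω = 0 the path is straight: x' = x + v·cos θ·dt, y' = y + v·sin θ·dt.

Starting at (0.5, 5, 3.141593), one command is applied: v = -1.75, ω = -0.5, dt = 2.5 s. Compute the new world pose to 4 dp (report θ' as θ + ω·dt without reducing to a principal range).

(3.8214, 2.6036, 1.8916)

θ' = 3.1416 + -0.5·2.5 = 1.8916
R = v/ω = -1.75/-0.5 = 3.5000
x' = 0.5 + 3.5000·(sin 1.8916 − sin 3.1416) = 3.8214
y' = 5 − 3.5000·(cos 1.8916 − cos 3.1416) = 2.6036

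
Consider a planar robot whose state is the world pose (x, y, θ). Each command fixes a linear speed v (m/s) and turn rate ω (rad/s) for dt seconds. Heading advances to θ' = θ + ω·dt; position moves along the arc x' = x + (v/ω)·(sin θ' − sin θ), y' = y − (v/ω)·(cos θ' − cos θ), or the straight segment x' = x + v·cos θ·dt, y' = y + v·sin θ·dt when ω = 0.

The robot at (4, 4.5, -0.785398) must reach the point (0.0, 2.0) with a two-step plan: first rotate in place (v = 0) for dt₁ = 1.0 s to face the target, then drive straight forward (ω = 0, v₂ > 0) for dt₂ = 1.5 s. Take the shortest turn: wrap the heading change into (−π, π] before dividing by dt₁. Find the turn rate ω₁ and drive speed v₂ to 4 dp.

heading to target = atan2(2−4.5, 0−4) = -2.5830
Δθ = wrap(-2.5830 − -0.7854) = -1.7976; ω₁ = Δθ/dt₁ = -1.7976
distance = √((0−4)² + (2−4.5)²) = 4.7170; v₂ = distance/dt₂ = 3.1447

ω₁ = -1.7976, v₂ = 3.1447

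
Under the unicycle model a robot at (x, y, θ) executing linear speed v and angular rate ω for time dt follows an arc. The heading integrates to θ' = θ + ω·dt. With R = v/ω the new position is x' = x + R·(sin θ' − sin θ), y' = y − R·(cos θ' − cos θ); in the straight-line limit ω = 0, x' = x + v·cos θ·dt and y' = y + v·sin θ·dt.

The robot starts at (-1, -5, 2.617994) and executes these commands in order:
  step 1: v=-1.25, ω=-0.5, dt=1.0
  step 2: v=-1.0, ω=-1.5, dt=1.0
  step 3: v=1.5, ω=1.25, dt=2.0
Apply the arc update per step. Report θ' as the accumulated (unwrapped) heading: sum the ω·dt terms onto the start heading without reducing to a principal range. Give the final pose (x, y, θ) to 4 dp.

(-0.9651, -4.5768, 3.1180)

step 1: θ'=2.1180 (R=2.5000) → pose (-0.1150, -5.8643, 2.1180)
step 2: θ'=0.6180 (R=0.6667) → pose (-0.2981, -6.7545, 0.6180)
step 3: θ'=3.1180 (R=1.2000) → pose (-0.9651, -4.5768, 3.1180)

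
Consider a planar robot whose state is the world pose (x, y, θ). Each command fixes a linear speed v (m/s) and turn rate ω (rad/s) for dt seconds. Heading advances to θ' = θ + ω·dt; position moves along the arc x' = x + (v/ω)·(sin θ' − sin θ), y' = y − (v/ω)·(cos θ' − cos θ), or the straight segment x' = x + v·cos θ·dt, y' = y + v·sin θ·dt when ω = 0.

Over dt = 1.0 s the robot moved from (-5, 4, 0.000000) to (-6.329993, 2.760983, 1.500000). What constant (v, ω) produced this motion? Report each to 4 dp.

v = -2.0000, ω = 1.5000

Δθ = 1.500000 − 0.000000 = 1.500000
ω = Δθ/dt = 1.500000/1.0 = 1.5000
R = Δx/(sin θ' − sin θ) = -1.3333
v = R·ω = -1.3333·1.5000 = -2.0000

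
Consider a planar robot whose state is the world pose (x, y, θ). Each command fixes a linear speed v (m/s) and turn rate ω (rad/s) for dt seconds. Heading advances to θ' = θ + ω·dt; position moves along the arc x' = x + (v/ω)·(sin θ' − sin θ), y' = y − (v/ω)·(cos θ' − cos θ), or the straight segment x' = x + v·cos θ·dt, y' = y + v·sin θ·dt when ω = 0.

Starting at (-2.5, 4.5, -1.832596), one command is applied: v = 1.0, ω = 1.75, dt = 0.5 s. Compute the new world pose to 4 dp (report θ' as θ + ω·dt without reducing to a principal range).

θ' = -1.8326 + 1.75·0.5 = -0.9576
R = v/ω = 1.0/1.75 = 0.5714
x' = -2.5 + 0.5714·(sin -0.9576 − sin -1.8326) = -2.4154
y' = 4.5 − 0.5714·(cos -0.9576 − cos -1.8326) = 4.0233

(-2.4154, 4.0233, -0.9576)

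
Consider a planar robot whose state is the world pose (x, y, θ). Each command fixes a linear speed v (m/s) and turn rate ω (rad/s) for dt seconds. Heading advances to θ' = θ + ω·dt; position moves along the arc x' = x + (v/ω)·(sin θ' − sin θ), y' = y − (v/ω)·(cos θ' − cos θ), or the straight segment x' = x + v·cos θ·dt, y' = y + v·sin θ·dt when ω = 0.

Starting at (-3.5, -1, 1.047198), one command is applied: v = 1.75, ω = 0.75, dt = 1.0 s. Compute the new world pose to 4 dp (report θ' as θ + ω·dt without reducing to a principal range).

(-3.2469, 0.6904, 1.7972)

θ' = 1.0472 + 0.75·1.0 = 1.7972
R = v/ω = 1.75/0.75 = 2.3333
x' = -3.5 + 2.3333·(sin 1.7972 − sin 1.0472) = -3.2469
y' = -1 − 2.3333·(cos 1.7972 − cos 1.0472) = 0.6904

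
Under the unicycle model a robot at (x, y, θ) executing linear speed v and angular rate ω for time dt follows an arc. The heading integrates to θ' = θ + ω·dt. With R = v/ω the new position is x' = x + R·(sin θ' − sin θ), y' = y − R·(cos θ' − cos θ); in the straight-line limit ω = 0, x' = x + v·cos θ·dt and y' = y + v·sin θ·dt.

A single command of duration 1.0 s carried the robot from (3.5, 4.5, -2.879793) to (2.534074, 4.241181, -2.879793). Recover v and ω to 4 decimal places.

v = 1.0000, ω = 0.0000

Δθ = -2.879793 − -2.879793 = 0.000000
ω = Δθ/dt = 0.000000/1.0 = 0.0000
ω = 0 → v = (Δx·cos θ + Δy·sin θ)/dt = 1.0000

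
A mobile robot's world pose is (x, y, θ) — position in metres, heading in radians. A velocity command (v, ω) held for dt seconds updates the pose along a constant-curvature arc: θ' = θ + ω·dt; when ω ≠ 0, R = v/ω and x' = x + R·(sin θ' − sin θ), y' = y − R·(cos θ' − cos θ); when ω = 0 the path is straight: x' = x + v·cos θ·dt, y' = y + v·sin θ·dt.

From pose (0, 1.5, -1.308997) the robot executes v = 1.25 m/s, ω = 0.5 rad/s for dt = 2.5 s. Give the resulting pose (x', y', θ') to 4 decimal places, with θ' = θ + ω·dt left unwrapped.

θ' = -1.3090 + 0.5·2.5 = -0.0590
R = v/ω = 1.25/0.5 = 2.5000
x' = 0 + 2.5000·(sin -0.0590 − sin -1.3090) = 2.2674
y' = 1.5 − 2.5000·(cos -0.0590 − cos -1.3090) = -0.3486

(2.2674, -0.3486, -0.0590)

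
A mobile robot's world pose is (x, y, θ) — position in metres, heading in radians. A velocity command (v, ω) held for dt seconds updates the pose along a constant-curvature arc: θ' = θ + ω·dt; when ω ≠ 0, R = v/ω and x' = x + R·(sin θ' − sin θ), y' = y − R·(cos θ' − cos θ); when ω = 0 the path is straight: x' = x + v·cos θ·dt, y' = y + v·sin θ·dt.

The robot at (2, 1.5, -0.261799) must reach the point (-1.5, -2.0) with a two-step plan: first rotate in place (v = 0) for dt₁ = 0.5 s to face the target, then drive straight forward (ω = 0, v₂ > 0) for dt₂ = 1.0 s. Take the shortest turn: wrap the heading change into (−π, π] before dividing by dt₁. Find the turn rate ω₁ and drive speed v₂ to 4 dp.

heading to target = atan2(-2−1.5, -1.5−2) = -2.3562
Δθ = wrap(-2.3562 − -0.2618) = -2.0944; ω₁ = Δθ/dt₁ = -4.1888
distance = √((-1.5−2)² + (-2−1.5)²) = 4.9497; v₂ = distance/dt₂ = 4.9497

ω₁ = -4.1888, v₂ = 4.9497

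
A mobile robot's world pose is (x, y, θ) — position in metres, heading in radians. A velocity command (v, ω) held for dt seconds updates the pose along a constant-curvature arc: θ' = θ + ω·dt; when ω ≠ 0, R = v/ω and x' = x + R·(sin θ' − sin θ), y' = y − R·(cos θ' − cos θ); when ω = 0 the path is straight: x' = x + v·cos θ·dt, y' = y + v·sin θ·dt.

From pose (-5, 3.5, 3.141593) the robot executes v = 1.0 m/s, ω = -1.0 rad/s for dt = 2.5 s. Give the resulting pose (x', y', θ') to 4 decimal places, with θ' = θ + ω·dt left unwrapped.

(-5.5985, 5.3011, 0.6416)

θ' = 3.1416 + -1.0·2.5 = 0.6416
R = v/ω = 1.0/-1.0 = -1.0000
x' = -5 + -1.0000·(sin 0.6416 − sin 3.1416) = -5.5985
y' = 3.5 − -1.0000·(cos 0.6416 − cos 3.1416) = 5.3011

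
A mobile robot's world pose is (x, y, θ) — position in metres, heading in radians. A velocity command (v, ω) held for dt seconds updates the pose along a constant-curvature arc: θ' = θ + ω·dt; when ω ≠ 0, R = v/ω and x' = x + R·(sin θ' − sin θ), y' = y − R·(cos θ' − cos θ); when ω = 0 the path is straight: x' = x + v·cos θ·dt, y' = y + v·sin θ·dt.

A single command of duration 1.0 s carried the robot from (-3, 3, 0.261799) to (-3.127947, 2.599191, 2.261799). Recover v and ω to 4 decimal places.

Δθ = 2.261799 − 0.261799 = 2.000000
ω = Δθ/dt = 2.000000/1.0 = 2.0000
R = −Δy/(cos θ' − cos θ) = -0.2500
v = R·ω = -0.2500·2.0000 = -0.5000

v = -0.5000, ω = 2.0000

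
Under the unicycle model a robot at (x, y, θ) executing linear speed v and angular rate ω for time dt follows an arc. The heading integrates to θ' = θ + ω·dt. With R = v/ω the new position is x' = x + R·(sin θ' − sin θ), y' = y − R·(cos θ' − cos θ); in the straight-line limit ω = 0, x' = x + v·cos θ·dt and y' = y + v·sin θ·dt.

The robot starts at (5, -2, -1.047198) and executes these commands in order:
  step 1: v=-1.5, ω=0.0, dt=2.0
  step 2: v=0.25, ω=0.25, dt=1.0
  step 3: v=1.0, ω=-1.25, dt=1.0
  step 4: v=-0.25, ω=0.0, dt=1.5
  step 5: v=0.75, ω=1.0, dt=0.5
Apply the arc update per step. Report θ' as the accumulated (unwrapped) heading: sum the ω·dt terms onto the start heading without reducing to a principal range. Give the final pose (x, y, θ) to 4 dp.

step 1: θ'=-1.0472 (straight) → pose (3.5000, 0.5981, -1.0472)
step 2: θ'=-0.7972 (R=1.0000) → pose (3.6506, 0.3994, -0.7972)
step 3: θ'=-2.0472 (R=-0.8000) → pose (3.7892, -0.5265, -2.0472)
step 4: θ'=-2.0472 (straight) → pose (3.9612, -0.1932, -2.0472)
step 5: θ'=-1.5472 (R=0.7500) → pose (3.8779, -0.5549, -1.5472)

(3.8779, -0.5549, -1.5472)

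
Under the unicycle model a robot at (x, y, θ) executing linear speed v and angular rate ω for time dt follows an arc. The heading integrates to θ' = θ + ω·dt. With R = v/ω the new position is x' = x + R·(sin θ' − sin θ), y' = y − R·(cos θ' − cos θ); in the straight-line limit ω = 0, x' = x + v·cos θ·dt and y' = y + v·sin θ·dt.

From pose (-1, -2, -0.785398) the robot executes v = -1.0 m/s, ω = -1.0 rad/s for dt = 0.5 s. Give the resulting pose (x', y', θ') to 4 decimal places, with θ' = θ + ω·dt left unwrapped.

(-1.2524, -1.5744, -1.2854)

θ' = -0.7854 + -1.0·0.5 = -1.2854
R = v/ω = -1.0/-1.0 = 1.0000
x' = -1 + 1.0000·(sin -1.2854 − sin -0.7854) = -1.2524
y' = -2 − 1.0000·(cos -1.2854 − cos -0.7854) = -1.5744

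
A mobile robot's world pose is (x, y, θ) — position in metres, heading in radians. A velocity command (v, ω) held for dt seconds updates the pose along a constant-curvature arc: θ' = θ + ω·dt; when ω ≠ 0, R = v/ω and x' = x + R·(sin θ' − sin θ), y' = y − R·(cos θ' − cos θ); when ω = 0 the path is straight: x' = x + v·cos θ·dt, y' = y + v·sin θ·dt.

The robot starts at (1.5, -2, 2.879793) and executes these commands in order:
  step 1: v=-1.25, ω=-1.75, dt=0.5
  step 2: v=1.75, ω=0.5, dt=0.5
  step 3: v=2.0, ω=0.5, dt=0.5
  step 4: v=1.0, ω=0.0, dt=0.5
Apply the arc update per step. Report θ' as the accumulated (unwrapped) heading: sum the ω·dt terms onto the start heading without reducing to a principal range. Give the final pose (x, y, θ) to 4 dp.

step 1: θ'=2.0048 (R=0.7143) → pose (1.9632, -2.3896, 2.0048)
step 2: θ'=2.2548 (R=3.5000) → pose (1.5004, -1.6497, 2.2548)
step 3: θ'=2.5048 (R=4.0000) → pose (0.7786, -0.9613, 2.5048)
step 4: θ'=2.5048 (straight) → pose (0.3766, -0.6640, 2.5048)

(0.3766, -0.6640, 2.5048)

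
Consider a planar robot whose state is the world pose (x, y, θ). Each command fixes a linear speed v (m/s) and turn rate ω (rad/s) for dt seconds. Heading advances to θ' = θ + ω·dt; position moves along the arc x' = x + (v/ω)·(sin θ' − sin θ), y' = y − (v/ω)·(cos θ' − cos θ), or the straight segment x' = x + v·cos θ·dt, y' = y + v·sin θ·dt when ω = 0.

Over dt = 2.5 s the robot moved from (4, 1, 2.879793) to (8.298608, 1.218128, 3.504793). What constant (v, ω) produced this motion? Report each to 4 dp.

Δθ = 3.504793 − 2.879793 = 0.625000
ω = Δθ/dt = 0.625000/2.5 = 0.2500
R = Δx/(sin θ' − sin θ) = -7.0000
v = R·ω = -7.0000·0.2500 = -1.7500

v = -1.7500, ω = 0.2500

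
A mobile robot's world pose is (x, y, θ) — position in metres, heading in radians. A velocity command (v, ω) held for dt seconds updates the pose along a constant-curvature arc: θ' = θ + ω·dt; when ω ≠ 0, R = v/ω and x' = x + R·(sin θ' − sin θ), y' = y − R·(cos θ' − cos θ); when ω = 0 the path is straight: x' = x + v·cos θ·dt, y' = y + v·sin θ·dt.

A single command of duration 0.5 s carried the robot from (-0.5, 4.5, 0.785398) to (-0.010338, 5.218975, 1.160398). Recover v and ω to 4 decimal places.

v = 1.7500, ω = 0.7500

Δθ = 1.160398 − 0.785398 = 0.375000
ω = Δθ/dt = 0.375000/0.5 = 0.7500
R = −Δy/(cos θ' − cos θ) = 2.3333
v = R·ω = 2.3333·0.7500 = 1.7500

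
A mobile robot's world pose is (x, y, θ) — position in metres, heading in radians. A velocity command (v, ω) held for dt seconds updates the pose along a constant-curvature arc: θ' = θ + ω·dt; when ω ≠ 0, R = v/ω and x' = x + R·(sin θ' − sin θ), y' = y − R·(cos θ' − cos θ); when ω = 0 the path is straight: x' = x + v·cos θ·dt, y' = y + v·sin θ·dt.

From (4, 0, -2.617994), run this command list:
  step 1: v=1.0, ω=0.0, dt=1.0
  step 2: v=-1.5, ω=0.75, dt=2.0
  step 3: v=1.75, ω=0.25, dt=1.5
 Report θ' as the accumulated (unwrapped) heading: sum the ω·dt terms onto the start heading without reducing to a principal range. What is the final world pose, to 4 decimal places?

step 1: θ'=-2.6180 (straight) → pose (3.1340, -0.5000, -2.6180)
step 2: θ'=-1.1180 (R=-2.0000) → pose (3.9324, 2.1070, -1.1180)
step 3: θ'=-0.7430 (R=7.0000) → pose (5.4915, 0.0143, -0.7430)

(5.4915, 0.0143, -0.7430)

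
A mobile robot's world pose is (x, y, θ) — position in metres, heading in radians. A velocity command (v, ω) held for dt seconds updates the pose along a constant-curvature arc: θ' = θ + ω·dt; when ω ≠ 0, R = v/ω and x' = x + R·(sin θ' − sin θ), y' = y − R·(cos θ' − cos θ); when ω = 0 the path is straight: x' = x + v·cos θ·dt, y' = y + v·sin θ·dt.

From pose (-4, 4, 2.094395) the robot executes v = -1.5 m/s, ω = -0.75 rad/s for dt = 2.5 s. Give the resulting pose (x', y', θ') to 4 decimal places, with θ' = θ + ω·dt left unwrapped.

(-5.2968, 1.0479, 0.2194)

θ' = 2.0944 + -0.75·2.5 = 0.2194
R = v/ω = -1.5/-0.75 = 2.0000
x' = -4 + 2.0000·(sin 0.2194 − sin 2.0944) = -5.2968
y' = 4 − 2.0000·(cos 0.2194 − cos 2.0944) = 1.0479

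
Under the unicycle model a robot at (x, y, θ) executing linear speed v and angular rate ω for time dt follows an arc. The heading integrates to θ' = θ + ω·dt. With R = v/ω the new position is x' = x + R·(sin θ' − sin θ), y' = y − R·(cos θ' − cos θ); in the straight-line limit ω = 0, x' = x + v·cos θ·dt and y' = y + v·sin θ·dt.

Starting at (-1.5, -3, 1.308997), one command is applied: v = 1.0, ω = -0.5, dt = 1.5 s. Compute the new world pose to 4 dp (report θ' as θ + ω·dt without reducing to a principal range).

(-0.6288, -1.8221, 0.5590)

θ' = 1.3090 + -0.5·1.5 = 0.5590
R = v/ω = 1.0/-0.5 = -2.0000
x' = -1.5 + -2.0000·(sin 0.5590 − sin 1.3090) = -0.6288
y' = -3 − -2.0000·(cos 0.5590 − cos 1.3090) = -1.8221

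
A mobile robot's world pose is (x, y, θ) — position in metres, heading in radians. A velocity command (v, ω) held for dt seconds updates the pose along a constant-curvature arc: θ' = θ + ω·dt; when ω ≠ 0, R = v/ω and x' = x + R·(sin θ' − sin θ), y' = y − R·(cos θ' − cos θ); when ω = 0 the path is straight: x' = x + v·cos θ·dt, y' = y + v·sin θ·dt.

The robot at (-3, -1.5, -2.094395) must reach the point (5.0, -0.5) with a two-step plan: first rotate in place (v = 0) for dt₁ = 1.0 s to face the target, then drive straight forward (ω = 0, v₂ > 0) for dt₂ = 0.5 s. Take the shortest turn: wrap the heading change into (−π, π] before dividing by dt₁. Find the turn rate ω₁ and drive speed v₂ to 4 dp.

ω₁ = 2.2187, v₂ = 16.1245

heading to target = atan2(-0.5−-1.5, 5−-3) = 0.1244
Δθ = wrap(0.1244 − -2.0944) = 2.2187; ω₁ = Δθ/dt₁ = 2.2187
distance = √((5−-3)² + (-0.5−-1.5)²) = 8.0623; v₂ = distance/dt₂ = 16.1245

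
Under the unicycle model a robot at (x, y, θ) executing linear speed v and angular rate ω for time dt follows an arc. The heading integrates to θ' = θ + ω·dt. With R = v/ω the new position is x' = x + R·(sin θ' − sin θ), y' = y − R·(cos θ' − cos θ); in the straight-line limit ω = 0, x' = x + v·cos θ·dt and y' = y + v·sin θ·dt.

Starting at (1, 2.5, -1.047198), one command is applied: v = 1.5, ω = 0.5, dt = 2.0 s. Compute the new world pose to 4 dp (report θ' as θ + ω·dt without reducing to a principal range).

θ' = -1.0472 + 0.5·2.0 = -0.0472
R = v/ω = 1.5/0.5 = 3.0000
x' = 1 + 3.0000·(sin -0.0472 − sin -1.0472) = 3.4565
y' = 2.5 − 3.0000·(cos -0.0472 − cos -1.0472) = 1.0033

(3.4565, 1.0033, -0.0472)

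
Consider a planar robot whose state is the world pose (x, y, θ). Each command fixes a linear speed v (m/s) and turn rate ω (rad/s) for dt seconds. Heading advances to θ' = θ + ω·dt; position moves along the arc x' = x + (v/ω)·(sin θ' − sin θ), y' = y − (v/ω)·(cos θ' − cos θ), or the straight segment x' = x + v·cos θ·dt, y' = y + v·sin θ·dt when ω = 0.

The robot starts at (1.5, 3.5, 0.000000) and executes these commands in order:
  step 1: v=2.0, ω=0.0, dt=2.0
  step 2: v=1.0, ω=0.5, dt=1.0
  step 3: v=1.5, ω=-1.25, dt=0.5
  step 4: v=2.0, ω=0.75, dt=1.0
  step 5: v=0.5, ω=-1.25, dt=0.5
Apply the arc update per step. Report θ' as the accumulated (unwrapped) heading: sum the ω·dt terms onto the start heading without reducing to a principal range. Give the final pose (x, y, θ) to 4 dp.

(9.3105, 4.4413, 0.0000)

step 1: θ'=0.0000 (straight) → pose (5.5000, 3.5000, 0.0000)
step 2: θ'=0.5000 (R=2.0000) → pose (6.4589, 3.7448, 0.5000)
step 3: θ'=-0.1250 (R=-1.2000) → pose (7.1838, 3.8824, -0.1250)
step 4: θ'=0.6250 (R=2.6667) → pose (9.0765, 4.3657, 0.6250)
step 5: θ'=0.0000 (R=-0.4000) → pose (9.3105, 4.4413, 0.0000)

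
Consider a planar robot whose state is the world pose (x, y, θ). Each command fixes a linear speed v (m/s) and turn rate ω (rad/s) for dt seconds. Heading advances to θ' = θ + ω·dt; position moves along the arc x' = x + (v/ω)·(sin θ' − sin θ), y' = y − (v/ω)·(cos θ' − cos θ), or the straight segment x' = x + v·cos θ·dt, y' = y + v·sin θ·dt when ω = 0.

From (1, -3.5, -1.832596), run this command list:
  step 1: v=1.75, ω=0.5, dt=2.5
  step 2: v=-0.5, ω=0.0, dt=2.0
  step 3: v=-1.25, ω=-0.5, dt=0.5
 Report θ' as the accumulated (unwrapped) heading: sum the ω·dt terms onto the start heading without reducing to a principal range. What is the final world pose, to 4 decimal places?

step 1: θ'=-0.5826 (R=3.5000) → pose (2.4551, -7.3285, -0.5826)
step 2: θ'=-0.5826 (straight) → pose (1.6200, -6.7783, -0.5826)
step 3: θ'=-0.8326 (R=2.5000) → pose (1.1463, -6.3731, -0.8326)

(1.1463, -6.3731, -0.8326)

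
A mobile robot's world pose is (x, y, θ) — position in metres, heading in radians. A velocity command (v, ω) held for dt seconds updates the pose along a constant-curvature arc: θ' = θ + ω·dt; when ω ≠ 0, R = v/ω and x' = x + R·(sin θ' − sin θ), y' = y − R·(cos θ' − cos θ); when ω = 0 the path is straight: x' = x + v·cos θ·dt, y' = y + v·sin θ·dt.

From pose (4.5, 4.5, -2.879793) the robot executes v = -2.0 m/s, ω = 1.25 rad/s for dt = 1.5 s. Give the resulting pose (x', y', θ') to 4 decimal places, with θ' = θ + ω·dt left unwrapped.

θ' = -2.8798 + 1.25·1.5 = -1.0048
R = v/ω = -2.0/1.25 = -1.6000
x' = 4.5 + -1.6000·(sin -1.0048 − sin -2.8798) = 5.4364
y' = 4.5 − -1.6000·(cos -1.0048 − cos -2.8798) = 6.9035

(5.4364, 6.9035, -1.0048)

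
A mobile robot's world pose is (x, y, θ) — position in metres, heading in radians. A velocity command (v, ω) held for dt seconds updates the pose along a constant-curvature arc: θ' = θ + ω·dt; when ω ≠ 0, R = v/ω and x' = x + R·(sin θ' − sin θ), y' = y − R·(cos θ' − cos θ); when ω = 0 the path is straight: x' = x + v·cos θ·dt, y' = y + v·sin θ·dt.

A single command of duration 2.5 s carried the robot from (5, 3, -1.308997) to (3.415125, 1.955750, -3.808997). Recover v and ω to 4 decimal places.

Δθ = -3.808997 − -1.308997 = -2.500000
ω = Δθ/dt = -2.500000/2.5 = -1.0000
R = Δx/(sin θ' − sin θ) = -1.0000
v = R·ω = -1.0000·-1.0000 = 1.0000

v = 1.0000, ω = -1.0000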